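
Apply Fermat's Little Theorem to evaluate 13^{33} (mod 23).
1

By Fermat's Little Theorem, a^(p-1) ≡ 1 (mod p) for prime p and gcd(a, p) = 1
Here p = 23, so 13^22 ≡ 1 (mod 23)
We can reduce the exponent: 33 mod 22 = 11
So 13^33 ≡ 13^11 (mod 23)
Computing: 13^11 mod 23 = 1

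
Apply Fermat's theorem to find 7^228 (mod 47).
By Fermat: 7^{46} ≡ 1 (mod 47). 228 = 4×46 + 44. So 7^{228} ≡ 7^{44} ≡ 24 (mod 47)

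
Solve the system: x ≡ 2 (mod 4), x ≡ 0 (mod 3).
M = 4 × 3 = 12. M₁ = 3, y₁ ≡ 3 (mod 4). M₂ = 4, y₂ ≡ 1 (mod 3). x = 2×3×3 + 0×4×1 ≡ 6 (mod 12)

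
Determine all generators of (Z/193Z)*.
Primitive roots mod 193: {5, 10, 15, 17, 19, 22, 26, 30, 34, 37, 38, 40, 41, 44, 45, 47, 51, 52, 53, 57, 58, 61, 66, 70, 73, 77, 78, 79, 80, 82, 90, 91, 102, 103, 111, 113, 114, 115, 116, 120, 123, 127, 132, 135, 136, 140, 141, 142, 146, 148, 149, 152, 153, 155, 156, 159, 163, 167, 171, 174, 176, 178, 183, 188}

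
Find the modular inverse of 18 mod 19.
18^(-1) ≡ 18 (mod 19). Verification: 18 × 18 = 324 ≡ 1 (mod 19)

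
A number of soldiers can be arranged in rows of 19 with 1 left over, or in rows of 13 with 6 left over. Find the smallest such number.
M = 19 × 13 = 247. M₁ = 13, y₁ ≡ 3 (mod 19). M₂ = 19, y₂ ≡ 11 (mod 13). y = 1×13×3 + 6×19×11 ≡ 58 (mod 247). The smallest positive such number is 58.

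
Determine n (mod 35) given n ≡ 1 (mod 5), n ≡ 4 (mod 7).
11

Using the Chinese Remainder Theorem:
M = product of moduli = 35
For equation 1: M_1 = 7, 7 ≡ 2 (mod 5), inverse of 7 mod 5 is 3 (check: 2 × 3 = 6 ≡ 1 (mod 5))
For equation 2: M_2 = 5, 5 ≡ 5 (mod 7), inverse of 5 mod 7 is 3 (check: 5 × 3 = 15 ≡ 1 (mod 7))
Combine: n ≡ Σ r_i×M_i×(M_i⁻¹ mod m_i) = 1×7×3 + 4×5×3 = 21 + 60 = 81
81 mod 35 = 11
n ≡ 11 (mod 35)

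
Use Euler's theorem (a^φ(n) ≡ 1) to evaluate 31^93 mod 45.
By Euler: 31^{24} ≡ 1 (mod 45) since gcd(31, 45) = 1. 93 = 3×24 + 21. So 31^{93} ≡ 31^{21} ≡ 1 (mod 45)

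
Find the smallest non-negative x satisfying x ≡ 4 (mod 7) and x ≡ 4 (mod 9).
M = 7 × 9 = 63. M₁ = 9, y₁ ≡ 4 (mod 7). M₂ = 7, y₂ ≡ 4 (mod 9). x = 4×9×4 + 4×7×4 ≡ 4 (mod 63)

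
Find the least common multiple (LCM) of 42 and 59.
2478

First find GCD(42, 59) using the Euclidean algorithm:
42 = 0 × 59 + 42
59 = 1 × 42 + 17
42 = 2 × 17 + 8
17 = 2 × 8 + 1
8 = 8 × 1 + 0
GCD(42, 59) = 1

LCM formula: LCM(a, b) = (a × b) / GCD(a, b)
LCM(42, 59) = (42 × 59) / 1
LCM(42, 59) = 2478 / 1
LCM(42, 59) = 2478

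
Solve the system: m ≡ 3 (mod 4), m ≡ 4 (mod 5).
M = 4 × 5 = 20. M₁ = 5, y₁ ≡ 1 (mod 4). M₂ = 4, y₂ ≡ 4 (mod 5). m = 3×5×1 + 4×4×4 ≡ 19 (mod 20)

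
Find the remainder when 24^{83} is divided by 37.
By Fermat: 24^{36} ≡ 1 (mod 37). 83 = 2×36 + 11. So 24^{83} ≡ 24^{11} ≡ 22 (mod 37)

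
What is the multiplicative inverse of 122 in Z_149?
122^(-1) ≡ 11 (mod 149). Verification: 122 × 11 = 1342 ≡ 1 (mod 149)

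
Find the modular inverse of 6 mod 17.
6^(-1) ≡ 3 (mod 17). Verification: 6 × 3 = 18 ≡ 1 (mod 17)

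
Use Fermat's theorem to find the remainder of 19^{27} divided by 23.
11

By Fermat's Little Theorem, a^(p-1) ≡ 1 (mod p) for prime p and gcd(a, p) = 1
Here p = 23, so 19^22 ≡ 1 (mod 23)
We can reduce the exponent: 27 mod 22 = 5
So 19^27 ≡ 19^5 (mod 23)
Computing: 19^5 mod 23 = 11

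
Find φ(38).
18

Prime factorization: 38 = 2 × 19
Using the formula φ(n) = n × Π(1 - 1/p) for each prime factor p:
φ(38) = 38 × (1 - 1/2) × (1 - 1/19)
φ(38) = 18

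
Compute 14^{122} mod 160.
96

Using successive squaring:
Binary expansion of 122: 1111010
Powers of 14 mod 160 (each is the square of the previous):
  14^1 ≡ 14 (mod 160)
  14^2 ≡ 14² = 196 ≡ 36 (mod 160)
  14^4 ≡ 36² = 1296 ≡ 16 (mod 160)
  14^8 ≡ 16² = 256 ≡ 96 (mod 160)
  14^16 ≡ 96² = 9216 ≡ 96 (mod 160)
  14^32 ≡ 96² = 9216 ≡ 96 (mod 160)
  14^64 ≡ 96² = 9216 ≡ 96 (mod 160)
122 = 64 + 32 + 16 + 8 + 2, so 14^122 = 14^64 × 14^32 × 14^16 × 14^8 × 14^2 ≡ 96 × 96 × 96 × 96 × 36 (mod 160)
Multiplying step by step:
  96 × 96 = 9216 ≡ 96 (mod 160)
  96 × 96 = 9216 ≡ 96 (mod 160)
  96 × 96 = 9216 ≡ 96 (mod 160)
  96 × 36 = 3456 ≡ 96 (mod 160)
Result: 14^122 ≡ 96 (mod 160)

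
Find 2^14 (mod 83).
Using repeated squaring. 14 = 8 + 4 + 2 (binary 1110). Repeated squaring mod 83: 2^1 ≡ 2; 2^2 ≡ 2² = 4 ≡ 4; 2^4 ≡ 4² = 16 ≡ 16; 2^8 ≡ 16² = 256 ≡ 7. Multiply: 2^14 = 2^8 × 2^4 × 2^2 ≡ 7 × 16 × 4 (mod 83): 7 × 16 = 112 ≡ 29; 29 × 4 = 116 ≡ 33. So 2^14 ≡ 33 (mod 83).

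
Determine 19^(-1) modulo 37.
19^(-1) ≡ 2 (mod 37). Verification: 19 × 2 = 38 ≡ 1 (mod 37)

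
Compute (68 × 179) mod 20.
12

(68 × 179) = 12172
12172 mod 20 = 12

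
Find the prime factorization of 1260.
2^2 × 3^2 × 5 × 7

Divide by primes starting from smallest:
1260 ÷ 2 = 630
630 ÷ 2 = 315
315 ÷ 3 = 105
105 ÷ 3 = 35
35 ÷ 5 = 7
7 ÷ 7 = 1

1260 = 2^2 × 3^2 × 5 × 7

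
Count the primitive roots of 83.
40

The number of primitive roots modulo p is φ(p-1) = φ(82)
φ(82) = 40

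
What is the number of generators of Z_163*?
Number of primitive roots mod 163 = φ(162) = 54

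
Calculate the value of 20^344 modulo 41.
Using Fermat: 20^{40} ≡ 1 (mod 41). 344 ≡ 24 (mod 40). So 20^{344} ≡ 20^{24} ≡ 18 (mod 41)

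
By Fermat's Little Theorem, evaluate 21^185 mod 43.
By Fermat: 21^{42} ≡ 1 (mod 43). 185 = 4×42 + 17. So 21^{185} ≡ 21^{17} ≡ 16 (mod 43)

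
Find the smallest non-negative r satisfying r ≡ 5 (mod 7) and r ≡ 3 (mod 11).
M = 7 × 11 = 77. M₁ = 11, y₁ ≡ 2 (mod 7). M₂ = 7, y₂ ≡ 8 (mod 11). r = 5×11×2 + 3×7×8 ≡ 47 (mod 77)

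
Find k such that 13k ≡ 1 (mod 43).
13^(-1) ≡ 10 (mod 43). Verification: 13 × 10 = 130 ≡ 1 (mod 43)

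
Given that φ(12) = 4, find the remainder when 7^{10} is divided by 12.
By Euler: 7^{4} ≡ 1 (mod 12) since gcd(7, 12) = 1. 10 = 2×4 + 2. So 7^{10} ≡ 7^{2} ≡ 1 (mod 12)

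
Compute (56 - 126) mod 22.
18

(56 - 126) = -70
-70 mod 22 = 18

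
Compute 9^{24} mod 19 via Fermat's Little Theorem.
11

By Fermat's Little Theorem, a^(p-1) ≡ 1 (mod p) for prime p and gcd(a, p) = 1
Here p = 19, so 9^18 ≡ 1 (mod 19)
We can reduce the exponent: 24 mod 18 = 6
So 9^24 ≡ 9^6 (mod 19)
Computing: 9^6 mod 19 = 11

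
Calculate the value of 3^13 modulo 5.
Using Fermat: 3^{4} ≡ 1 (mod 5). 13 ≡ 1 (mod 4). So 3^{13} ≡ 3^{1} ≡ 3 (mod 5)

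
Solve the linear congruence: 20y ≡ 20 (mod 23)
1

Since gcd(20, 23) = 1 divides 20, a solution exists.
Multiply both sides by the inverse of 20 mod 23:
  20^(-1) mod 23 = 15
  x ≡ 15 × 20 ≡ 300 ≡ 1 (mod 23)
Verification: 20 × 1 = 20 = 0 × 23 + 20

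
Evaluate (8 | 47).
(8/47) = 8^{23} mod 47 = 1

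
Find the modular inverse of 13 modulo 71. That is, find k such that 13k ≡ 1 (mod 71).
11

Using Extended Euclidean Algorithm:
gcd(13, 71) = 1
Bezout coefficients: 13 × 11 + 71 × -2 = 1
So 13 × 11 ≡ 1 (mod 71)
The inverse is 11 mod 71 = 11
Verification: 13 × 11 = 143 = 2 × 71 + 1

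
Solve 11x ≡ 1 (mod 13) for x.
6

Using Extended Euclidean Algorithm:
gcd(11, 13) = 1
Bezout coefficients: 11 × 6 + 13 × -5 = 1
So 11 × 6 ≡ 1 (mod 13)
The inverse is 6 mod 13 = 6
Verification: 11 × 6 = 66 = 5 × 13 + 1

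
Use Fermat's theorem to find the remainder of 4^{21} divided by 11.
4

By Fermat's Little Theorem, a^(p-1) ≡ 1 (mod p) for prime p and gcd(a, p) = 1
Here p = 11, so 4^10 ≡ 1 (mod 11)
We can reduce the exponent: 21 mod 10 = 1
So 4^21 ≡ 4^1 (mod 11)
Computing: 4^1 mod 11 = 4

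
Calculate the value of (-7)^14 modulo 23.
Using repeated squaring. (-7) ≡ 16 (mod 23). 14 = 8 + 4 + 2 (binary 1110). Repeated squaring mod 23: 16^1 ≡ 16; 16^2 ≡ 16² = 256 ≡ 3; 16^4 ≡ 3² = 9 ≡ 9; 16^8 ≡ 9² = 81 ≡ 12. Multiply: (-7)^14 ≡ 16^8 × 16^4 × 16^2 ≡ 12 × 9 × 3 (mod 23): 12 × 9 = 108 ≡ 16; 16 × 3 = 48 ≡ 2. So (-7)^14 ≡ 2 (mod 23).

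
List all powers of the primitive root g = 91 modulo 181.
g^1, g^2, ..., g^{180} mod 181: {91, 136, 68, 34, 17, 99, 140, 70, 35, 108, 54, 27, 104, 52, 26, 13, 97, 139, 160, 80, 40, 20, 10, 5, 93, 137, 159, 170, 85, 133, 157, 169, 175, 178, 89, 135, 158, 79, 130, 65, 123, 152, 76, 38, 19, 100, 50, 25, 103, 142, 71, 126, 63, 122, 61, 121, 151, 166, 83, 132, 66, 33, 107, 144, 72, 36, 18, 9, 95, 138, 69, 125, 153, 167, 174, 87, 134, 67, 124, 62, 31, 106, 53, 117, 149, 165, 173, 177, 179, 180, 90, 45, 113, 147, 164, 82, 41, 111, 146, 73, 127, 154, 77, 129, 155, 168, 84, 42, 21, 101, 141, 161, 171, 176, 88, 44, 22, 11, 96, 48, 24, 12, 6, 3, 92, 46, 23, 102, 51, 116, 58, 29, 105, 143, 162, 81, 131, 156, 78, 39, 110, 55, 118, 59, 120, 60, 30, 15, 98, 49, 115, 148, 74, 37, 109, 145, 163, 172, 86, 43, 112, 56, 28, 14, 7, 94, 47, 114, 57, 119, 150, 75, 128, 64, 32, 16, 8, 4, 2, 1}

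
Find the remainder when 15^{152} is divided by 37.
By Fermat: 15^{36} ≡ 1 (mod 37). 152 = 4×36 + 8. So 15^{152} ≡ 15^{8} ≡ 7 (mod 37)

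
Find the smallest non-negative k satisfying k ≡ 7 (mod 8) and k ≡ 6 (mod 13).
M = 8 × 13 = 104. M₁ = 13, y₁ ≡ 5 (mod 8). M₂ = 8, y₂ ≡ 5 (mod 13). k = 7×13×5 + 6×8×5 ≡ 71 (mod 104)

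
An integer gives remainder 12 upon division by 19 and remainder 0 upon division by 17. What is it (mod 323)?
M = 19 × 17 = 323. M₁ = 17, y₁ ≡ 9 (mod 19). M₂ = 19, y₂ ≡ 9 (mod 17). n = 12×17×9 + 0×19×9 ≡ 221 (mod 323). The smallest positive such number is 221.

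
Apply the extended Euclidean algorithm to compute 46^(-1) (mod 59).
Extended GCD: 46(9) + 59(-7) = 1. So 46^(-1) ≡ 9 ≡ 9 (mod 59). Verify: 46 × 9 = 414 ≡ 1 (mod 59)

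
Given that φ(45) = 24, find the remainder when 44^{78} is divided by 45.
By Euler: 44^{24} ≡ 1 (mod 45) since gcd(44, 45) = 1. 78 = 3×24 + 6. So 44^{78} ≡ 44^{6} ≡ 1 (mod 45)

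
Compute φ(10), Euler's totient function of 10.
4

Prime factorization: 10 = 2 × 5
Using the formula φ(n) = n × Π(1 - 1/p) for each prime factor p:
φ(10) = 10 × (1 - 1/2) × (1 - 1/5)
φ(10) = 4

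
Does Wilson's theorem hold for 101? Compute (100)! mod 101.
(100)! mod 101 = 100. Since this equals -1 (mod 101), Wilson confirms 101 is prime.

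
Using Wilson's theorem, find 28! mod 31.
(30)! = (28)! × (29) × (30) ≡ -1 (mod 31). So (28)! ≡ -1 × [(30)(29)]^(-1) ≡ 15 (mod 31)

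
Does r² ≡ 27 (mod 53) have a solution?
By Euler's criterion: 27^{26} ≡ 52 (mod 53). Since this equals -1 (≡ 52), 27 is not a QR.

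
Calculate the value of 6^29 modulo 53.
Using repeated squaring. 29 = 16 + 8 + 4 + 1 (binary 11101). Repeated squaring mod 53: 6^1 ≡ 6; 6^2 ≡ 6² = 36 ≡ 36; 6^4 ≡ 36² = 1296 ≡ 24; 6^8 ≡ 24² = 576 ≡ 46; 6^16 ≡ 46² = 2116 ≡ 49. Multiply: 6^29 = 6^16 × 6^8 × 6^4 × 6^1 ≡ 49 × 46 × 24 × 6 (mod 53): 49 × 46 = 2254 ≡ 28; 28 × 24 = 672 ≡ 36; 36 × 6 = 216 ≡ 4. So 6^29 ≡ 4 (mod 53).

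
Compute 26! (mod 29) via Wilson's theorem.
(28)! = (26)! × (27) × (28) ≡ -1 (mod 29). So (26)! ≡ -1 × [(28)(27)]^(-1) ≡ 14 (mod 29)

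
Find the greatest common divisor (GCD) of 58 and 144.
2

Using the Euclidean algorithm:
58 = 0 × 144 + 58
144 = 2 × 58 + 28
58 = 2 × 28 + 2
28 = 14 × 2 + 0

GCD(58, 144) = 2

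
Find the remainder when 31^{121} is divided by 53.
By Fermat: 31^{52} ≡ 1 (mod 53). 121 = 2×52 + 17. So 31^{121} ≡ 31^{17} ≡ 39 (mod 53)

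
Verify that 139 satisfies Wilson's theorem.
(138)! mod 139 = 138. Since this equals -1 (mod 139), Wilson confirms 139 is prime.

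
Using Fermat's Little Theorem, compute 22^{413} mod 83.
24

By Fermat's Little Theorem, a^(p-1) ≡ 1 (mod p) for prime p and gcd(a, p) = 1
Here p = 83, so 22^82 ≡ 1 (mod 83)
We can reduce the exponent: 413 mod 82 = 3
So 22^413 ≡ 22^3 (mod 83)
Computing: 22^3 mod 83 = 24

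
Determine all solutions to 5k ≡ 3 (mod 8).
7

Since gcd(5, 8) = 1 divides 3, a solution exists.
Multiply both sides by the inverse of 5 mod 8:
  5^(-1) mod 8 = 5
  x ≡ 5 × 3 ≡ 15 ≡ 7 (mod 8)
Verification: 5 × 7 = 35 = 4 × 8 + 3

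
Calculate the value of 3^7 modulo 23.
7 = 4 + 2 + 1 (binary 111). Repeated squaring mod 23: 3^1 ≡ 3; 3^2 ≡ 3² = 9 ≡ 9; 3^4 ≡ 9² = 81 ≡ 12. Multiply: 3^7 = 3^4 × 3^2 × 3^1 ≡ 12 × 9 × 3 (mod 23): 12 × 9 = 108 ≡ 16; 16 × 3 = 48 ≡ 2. So 3^7 ≡ 2 (mod 23).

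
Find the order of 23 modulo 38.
Powers of 23 mod 38: 23^1≡23, 23^2≡35, 23^3≡7, 23^4≡9, 23^5≡17, 23^6≡11, 23^7≡25, 23^8≡5, 23^9≡1. Order = 9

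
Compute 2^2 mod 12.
2 = 2 (binary 10). Repeated squaring mod 12: 2^1 ≡ 2; 2^2 ≡ 2² = 4 ≡ 4. So 2^2 ≡ 4 (mod 12).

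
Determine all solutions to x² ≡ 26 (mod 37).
The square roots of 26 mod 37 are 10 and 27. Verify: 10² = 100 ≡ 26 (mod 37)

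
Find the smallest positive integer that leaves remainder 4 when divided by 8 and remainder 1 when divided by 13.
M = 8 × 13 = 104. M₁ = 13, y₁ ≡ 5 (mod 8). M₂ = 8, y₂ ≡ 5 (mod 13). n = 4×13×5 + 1×8×5 ≡ 92 (mod 104). The smallest positive such number is 92.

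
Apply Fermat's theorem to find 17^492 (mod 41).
By Fermat: 17^{40} ≡ 1 (mod 41). 492 ≡ 12 (mod 40). So 17^{492} ≡ 17^{12} ≡ 23 (mod 41)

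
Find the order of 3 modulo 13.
Powers of 3 mod 13: 3^1≡3, 3^2≡9, 3^3≡1. Order = 3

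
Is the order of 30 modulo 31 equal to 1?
No, the actual order is 2, not 1.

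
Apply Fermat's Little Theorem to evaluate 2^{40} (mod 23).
13

By Fermat's Little Theorem, a^(p-1) ≡ 1 (mod p) for prime p and gcd(a, p) = 1
Here p = 23, so 2^22 ≡ 1 (mod 23)
We can reduce the exponent: 40 mod 22 = 18
So 2^40 ≡ 2^18 (mod 23)
Computing: 2^18 mod 23 = 13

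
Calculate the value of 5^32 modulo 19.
Using Fermat: 5^{18} ≡ 1 (mod 19). 32 ≡ 14 (mod 18). So 5^{32} ≡ 5^{14} ≡ 9 (mod 19)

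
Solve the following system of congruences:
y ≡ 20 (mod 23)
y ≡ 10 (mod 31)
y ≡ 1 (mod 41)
23043

Using the Chinese Remainder Theorem:
M = product of moduli = 29233
For equation 1: M_1 = 1271, 1271 ≡ 6 (mod 23), inverse of 1271 mod 23 is 4 (check: 6 × 4 = 24 ≡ 1 (mod 23))
For equation 2: M_2 = 943, 943 ≡ 13 (mod 31), inverse of 943 mod 31 is 12 (check: 13 × 12 = 156 ≡ 1 (mod 31))
For equation 3: M_3 = 713, 713 ≡ 16 (mod 41), inverse of 713 mod 41 is 18 (check: 16 × 18 = 288 ≡ 1 (mod 41))
Combine: y ≡ Σ r_i×M_i×(M_i⁻¹ mod m_i) = 20×1271×4 + 10×943×12 + 1×713×18 = 101680 + 113160 + 12834 = 227674
227674 mod 29233 = 23043
y ≡ 23043 (mod 29233)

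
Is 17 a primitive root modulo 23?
Yes

To verify, check if 17^(22/q) ≢ 1 (mod 23) for each prime divisor q of 22
Divisors of 22 = 22: [1, 2, 11, 22]
  17^(22/2) = 17^11 ≡ 22 (mod 23)
  17^(22/11) = 17^2 ≡ 13 (mod 23)
Conclusion: 17 is a primitive root modulo 23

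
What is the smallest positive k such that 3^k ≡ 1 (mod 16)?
Powers of 3 mod 16: 3^1≡3, 3^2≡9, 3^3≡11, 3^4≡1. Order = 4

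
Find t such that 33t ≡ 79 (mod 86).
5

Since gcd(33, 86) = 1 divides 79, a solution exists.
Multiply both sides by the inverse of 33 mod 86:
  33^(-1) mod 86 = 73
  x ≡ 73 × 79 ≡ 5767 ≡ 5 (mod 86)
Verification: 33 × 5 = 165 = 1 × 86 + 79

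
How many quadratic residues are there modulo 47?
For prime 47, there are (p-1)/2 = (47-1)/2 = 23 quadratic residues (excluding 0).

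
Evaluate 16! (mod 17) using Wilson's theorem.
By Wilson's theorem, (16)! ≡ -1 ≡ 16 (mod 17)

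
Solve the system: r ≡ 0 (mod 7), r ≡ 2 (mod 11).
M = 7 × 11 = 77. M₁ = 11, y₁ ≡ 2 (mod 7). M₂ = 7, y₂ ≡ 8 (mod 11). r = 0×11×2 + 2×7×8 ≡ 35 (mod 77)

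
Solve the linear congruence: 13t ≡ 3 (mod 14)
11

Since gcd(13, 14) = 1 divides 3, a solution exists.
Multiply both sides by the inverse of 13 mod 14:
  13^(-1) mod 14 = 13
  x ≡ 13 × 3 ≡ 39 ≡ 11 (mod 14)
Verification: 13 × 11 = 143 = 10 × 14 + 3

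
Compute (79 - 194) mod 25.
10

(79 - 194) = -115
-115 mod 25 = 10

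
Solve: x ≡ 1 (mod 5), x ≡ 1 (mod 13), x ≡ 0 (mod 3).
M = 5 × 13 × 3 = 195. M₁ = 39, y₁ ≡ 4 (mod 5). M₂ = 15, y₂ ≡ 7 (mod 13). M₃ = 65, y₃ ≡ 2 (mod 3). x = 1×39×4 + 1×15×7 + 0×65×2 ≡ 66 (mod 195)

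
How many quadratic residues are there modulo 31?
For prime 31, there are (p-1)/2 = (31-1)/2 = 15 quadratic residues (excluding 0).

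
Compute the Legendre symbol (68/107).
(68/107) = 68^{53} mod 107 = -1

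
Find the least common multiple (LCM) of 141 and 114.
5358

First find GCD(141, 114) using the Euclidean algorithm:
141 = 1 × 114 + 27
114 = 4 × 27 + 6
27 = 4 × 6 + 3
6 = 2 × 3 + 0
GCD(141, 114) = 3

LCM formula: LCM(a, b) = (a × b) / GCD(a, b)
LCM(141, 114) = (141 × 114) / 3
LCM(141, 114) = 16074 / 3
LCM(141, 114) = 5358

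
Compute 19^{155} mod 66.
43

Using successive squaring:
Binary expansion of 155: 10011011
Powers of 19 mod 66 (each is the square of the previous):
  19^1 ≡ 19 (mod 66)
  19^2 ≡ 19² = 361 ≡ 31 (mod 66)
  19^4 ≡ 31² = 961 ≡ 37 (mod 66)
  19^8 ≡ 37² = 1369 ≡ 49 (mod 66)
  19^16 ≡ 49² = 2401 ≡ 25 (mod 66)
  19^32 ≡ 25² = 625 ≡ 31 (mod 66)
  19^64 ≡ 31² = 961 ≡ 37 (mod 66)
  19^128 ≡ 37² = 1369 ≡ 49 (mod 66)
155 = 128 + 16 + 8 + 2 + 1, so 19^155 = 19^128 × 19^16 × 19^8 × 19^2 × 19^1 ≡ 49 × 25 × 49 × 31 × 19 (mod 66)
Multiplying step by step:
  49 × 25 = 1225 ≡ 37 (mod 66)
  37 × 49 = 1813 ≡ 31 (mod 66)
  31 × 31 = 961 ≡ 37 (mod 66)
  37 × 19 = 703 ≡ 43 (mod 66)
Result: 19^155 ≡ 43 (mod 66)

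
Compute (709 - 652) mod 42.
15

(709 - 652) = 57
57 mod 42 = 15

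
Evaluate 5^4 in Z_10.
4 = 4 (binary 100). Repeated squaring mod 10: 5^1 ≡ 5; 5^2 ≡ 5² = 25 ≡ 5; 5^4 ≡ 5² = 25 ≡ 5. So 5^4 ≡ 5 (mod 10).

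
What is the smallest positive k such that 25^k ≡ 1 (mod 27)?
Powers of 25 mod 27: 25^1≡25, 25^2≡4, 25^3≡19, 25^4≡16, 25^5≡22, 25^6≡10, 25^7≡7, 25^8≡13, 25^9≡1. Order = 9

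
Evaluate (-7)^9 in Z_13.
(-7) ≡ 6 (mod 13). 9 = 8 + 1 (binary 1001). Repeated squaring mod 13: 6^1 ≡ 6; 6^2 ≡ 6² = 36 ≡ 10; 6^4 ≡ 10² = 100 ≡ 9; 6^8 ≡ 9² = 81 ≡ 3. Multiply: (-7)^9 ≡ 6^8 × 6^1 ≡ 3 × 6 (mod 13): 3 × 6 = 18 ≡ 5. So (-7)^9 ≡ 5 (mod 13).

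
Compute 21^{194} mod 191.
43

Using successive squaring:
Binary expansion of 194: 11000010
Powers of 21 mod 191 (each is the square of the previous):
  21^1 ≡ 21 (mod 191)
  21^2 ≡ 21² = 441 ≡ 59 (mod 191)
  21^4 ≡ 59² = 3481 ≡ 43 (mod 191)
  21^8 ≡ 43² = 1849 ≡ 130 (mod 191)
  21^16 ≡ 130² = 16900 ≡ 92 (mod 191)
  21^32 ≡ 92² = 8464 ≡ 60 (mod 191)
  21^64 ≡ 60² = 3600 ≡ 162 (mod 191)
  21^128 ≡ 162² = 26244 ≡ 77 (mod 191)
194 = 128 + 64 + 2, so 21^194 = 21^128 × 21^64 × 21^2 ≡ 77 × 162 × 59 (mod 191)
Multiplying step by step:
  77 × 162 = 12474 ≡ 59 (mod 191)
  59 × 59 = 3481 ≡ 43 (mod 191)
Result: 21^194 ≡ 43 (mod 191)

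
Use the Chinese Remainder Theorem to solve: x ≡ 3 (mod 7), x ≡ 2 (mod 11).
M = 7 × 11 = 77. M₁ = 11, y₁ ≡ 2 (mod 7). M₂ = 7, y₂ ≡ 8 (mod 11). x = 3×11×2 + 2×7×8 ≡ 24 (mod 77)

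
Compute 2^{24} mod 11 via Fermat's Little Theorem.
5

By Fermat's Little Theorem, a^(p-1) ≡ 1 (mod p) for prime p and gcd(a, p) = 1
Here p = 11, so 2^10 ≡ 1 (mod 11)
We can reduce the exponent: 24 mod 10 = 4
So 2^24 ≡ 2^4 (mod 11)
Computing: 2^4 mod 11 = 5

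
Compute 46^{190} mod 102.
100

Using successive squaring:
Binary expansion of 190: 10111110
Powers of 46 mod 102 (each is the square of the previous):
  46^1 ≡ 46 (mod 102)
  46^2 ≡ 46² = 2116 ≡ 76 (mod 102)
  46^4 ≡ 76² = 5776 ≡ 64 (mod 102)
  46^8 ≡ 64² = 4096 ≡ 16 (mod 102)
  46^16 ≡ 16² = 256 ≡ 52 (mod 102)
  46^32 ≡ 52² = 2704 ≡ 52 (mod 102)
  46^64 ≡ 52² = 2704 ≡ 52 (mod 102)
  46^128 ≡ 52² = 2704 ≡ 52 (mod 102)
190 = 128 + 32 + 16 + 8 + 4 + 2, so 46^190 = 46^128 × 46^32 × 46^16 × 46^8 × 46^4 × 46^2 ≡ 52 × 52 × 52 × 16 × 64 × 76 (mod 102)
Multiplying step by step:
  52 × 52 = 2704 ≡ 52 (mod 102)
  52 × 52 = 2704 ≡ 52 (mod 102)
  52 × 16 = 832 ≡ 16 (mod 102)
  16 × 64 = 1024 ≡ 4 (mod 102)
  4 × 76 = 304 ≡ 100 (mod 102)
Result: 46^190 ≡ 100 (mod 102)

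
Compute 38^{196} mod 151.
38

Using successive squaring:
Binary expansion of 196: 11000100
Powers of 38 mod 151 (each is the square of the previous):
  38^1 ≡ 38 (mod 151)
  38^2 ≡ 38² = 1444 ≡ 85 (mod 151)
  38^4 ≡ 85² = 7225 ≡ 128 (mod 151)
  38^8 ≡ 128² = 16384 ≡ 76 (mod 151)
  38^16 ≡ 76² = 5776 ≡ 38 (mod 151)
  38^32 ≡ 38² = 1444 ≡ 85 (mod 151)
  38^64 ≡ 85² = 7225 ≡ 128 (mod 151)
  38^128 ≡ 128² = 16384 ≡ 76 (mod 151)
196 = 128 + 64 + 4, so 38^196 = 38^128 × 38^64 × 38^4 ≡ 76 × 128 × 128 (mod 151)
Multiplying step by step:
  76 × 128 = 9728 ≡ 64 (mod 151)
  64 × 128 = 8192 ≡ 38 (mod 151)
Result: 38^196 ≡ 38 (mod 151)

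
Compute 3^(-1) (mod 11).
3^(-1) ≡ 4 (mod 11). Verification: 3 × 4 = 12 ≡ 1 (mod 11)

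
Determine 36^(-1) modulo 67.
36^(-1) ≡ 54 (mod 67). Verification: 36 × 54 = 1944 ≡ 1 (mod 67)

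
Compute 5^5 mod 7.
5 = 4 + 1 (binary 101). Repeated squaring mod 7: 5^1 ≡ 5; 5^2 ≡ 5² = 25 ≡ 4; 5^4 ≡ 4² = 16 ≡ 2. Multiply: 5^5 = 5^4 × 5^1 ≡ 2 × 5 (mod 7): 2 × 5 = 10 ≡ 3. So 5^5 ≡ 3 (mod 7).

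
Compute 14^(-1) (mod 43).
14^(-1) ≡ 40 (mod 43). Verification: 14 × 40 = 560 ≡ 1 (mod 43)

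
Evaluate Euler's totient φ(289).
272

Prime factorization: 289 = 17^2
Using the formula φ(n) = n × Π(1 - 1/p) for each prime factor p:
φ(289) = 289 × (1 - 1/17)
φ(289) = 272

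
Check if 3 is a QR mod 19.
By Euler's criterion: 3^{9} ≡ 18 (mod 19). Since this equals -1 (≡ 18), 3 is not a QR.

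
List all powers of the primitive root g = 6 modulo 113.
g^1, g^2, ..., g^{112} mod 113: {6, 36, 103, 53, 92, 100, 35, 97, 17, 102, 47, 56, 110, 95, 5, 30, 67, 63, 39, 8, 48, 62, 33, 85, 58, 9, 54, 98, 23, 25, 37, 109, 89, 82, 40, 14, 84, 52, 86, 64, 45, 44, 38, 2, 12, 72, 93, 106, 71, 87, 70, 81, 34, 91, 94, 112, 107, 77, 10, 60, 21, 13, 78, 16, 96, 11, 66, 57, 3, 18, 108, 83, 46, 50, 74, 105, 65, 51, 80, 28, 55, 104, 59, 15, 90, 88, 76, 4, 24, 31, 73, 99, 29, 61, 27, 49, 68, 69, 75, 111, 101, 41, 20, 7, 42, 26, 43, 32, 79, 22, 19, 1}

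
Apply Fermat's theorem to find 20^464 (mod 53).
By Fermat: 20^{52} ≡ 1 (mod 53). 464 ≡ 48 (mod 52). So 20^{464} ≡ 20^{48} ≡ 15 (mod 53)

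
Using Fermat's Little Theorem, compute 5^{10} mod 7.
2

By Fermat's Little Theorem, a^(p-1) ≡ 1 (mod p) for prime p and gcd(a, p) = 1
Here p = 7, so 5^6 ≡ 1 (mod 7)
We can reduce the exponent: 10 mod 6 = 4
So 5^10 ≡ 5^4 (mod 7)
Computing: 5^4 mod 7 = 2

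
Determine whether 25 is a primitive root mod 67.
p - 1 = 66 has prime divisors 2, 3, 11. Check 25^(66/q) mod 67 for each: 25^(66/2) = 25^33 ≡ 1, 25^(66/3) = 25^22 ≡ 1, 25^(66/11) = 25^6 ≡ 62 (mod 67). Since 25^33 ≡ 1 (mod 67), the order of 25 divides 33 (in fact the order is 11) ≠ 66, so it is not a primitive root.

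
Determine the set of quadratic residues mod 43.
QRs mod 43: {1, 4, 6, 9, 10, 11, 13, 14, 15, 16, 17, 21, 23, 24, 25, 31, 35, 36, 38, 40, 41}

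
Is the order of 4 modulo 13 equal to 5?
No, the actual order is 6, not 5.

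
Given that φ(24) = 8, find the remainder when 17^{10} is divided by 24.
By Euler: 17^{8} ≡ 1 (mod 24) since gcd(17, 24) = 1. 10 = 1×8 + 2. So 17^{10} ≡ 17^{2} ≡ 1 (mod 24)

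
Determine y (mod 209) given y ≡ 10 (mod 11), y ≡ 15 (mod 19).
186

Using the Chinese Remainder Theorem:
M = product of moduli = 209
For equation 1: M_1 = 19, 19 ≡ 8 (mod 11), inverse of 19 mod 11 is 7 (check: 8 × 7 = 56 ≡ 1 (mod 11))
For equation 2: M_2 = 11, 11 ≡ 11 (mod 19), inverse of 11 mod 19 is 7 (check: 11 × 7 = 77 ≡ 1 (mod 19))
Combine: y ≡ Σ r_i×M_i×(M_i⁻¹ mod m_i) = 10×19×7 + 15×11×7 = 1330 + 1155 = 2485
2485 mod 209 = 186
y ≡ 186 (mod 209)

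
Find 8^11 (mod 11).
Using Fermat: 8^{10} ≡ 1 (mod 11). 11 ≡ 1 (mod 10). So 8^{11} ≡ 8^{1} ≡ 8 (mod 11)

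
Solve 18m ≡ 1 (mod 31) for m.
18^(-1) ≡ 19 (mod 31). Verification: 18 × 19 = 342 ≡ 1 (mod 31)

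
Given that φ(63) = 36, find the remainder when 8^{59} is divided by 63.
By Euler: 8^{36} ≡ 1 (mod 63) since gcd(8, 63) = 1. 59 = 1×36 + 23. So 8^{59} ≡ 8^{23} ≡ 8 (mod 63)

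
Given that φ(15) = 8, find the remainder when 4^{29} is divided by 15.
By Euler: 4^{8} ≡ 1 (mod 15) since gcd(4, 15) = 1. 29 = 3×8 + 5. So 4^{29} ≡ 4^{5} ≡ 4 (mod 15)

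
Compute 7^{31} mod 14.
7

Using successive squaring:
Binary expansion of 31: 11111
Powers of 7 mod 14 (each is the square of the previous):
  7^1 ≡ 7 (mod 14)
  7^2 ≡ 7² = 49 ≡ 7 (mod 14)
  7^4 ≡ 7² = 49 ≡ 7 (mod 14)
  7^8 ≡ 7² = 49 ≡ 7 (mod 14)
  7^16 ≡ 7² = 49 ≡ 7 (mod 14)
31 = 16 + 8 + 4 + 2 + 1, so 7^31 = 7^16 × 7^8 × 7^4 × 7^2 × 7^1 ≡ 7 × 7 × 7 × 7 × 7 (mod 14)
Multiplying step by step:
  7 × 7 = 49 ≡ 7 (mod 14)
  7 × 7 = 49 ≡ 7 (mod 14)
  7 × 7 = 49 ≡ 7 (mod 14)
  7 × 7 = 49 ≡ 7 (mod 14)
Result: 7^31 ≡ 7 (mod 14)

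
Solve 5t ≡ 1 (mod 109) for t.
22

Using Extended Euclidean Algorithm:
gcd(5, 109) = 1
Bezout coefficients: 5 × 22 + 109 × -1 = 1
So 5 × 22 ≡ 1 (mod 109)
The inverse is 22 mod 109 = 22
Verification: 5 × 22 = 110 = 1 × 109 + 1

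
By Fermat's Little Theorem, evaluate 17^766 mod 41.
By Fermat: 17^{40} ≡ 1 (mod 41). 766 ≡ 6 (mod 40). So 17^{766} ≡ 17^{6} ≡ 8 (mod 41)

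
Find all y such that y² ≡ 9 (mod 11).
The square roots of 9 mod 11 are 3 and 8. Verify: 3² = 9 ≡ 9 (mod 11)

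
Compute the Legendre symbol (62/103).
(62/103) = 62^{51} mod 103 = -1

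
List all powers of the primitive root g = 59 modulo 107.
g^1, g^2, ..., g^{106} mod 107: {59, 57, 46, 39, 54, 83, 82, 23, 73, 27, 95, 41, 65, 90, 67, 101, 74, 86, 45, 87, 104, 37, 43, 76, 97, 52, 72, 75, 38, 102, 26, 36, 91, 19, 51, 13, 18, 99, 63, 79, 60, 9, 103, 85, 93, 30, 58, 105, 96, 100, 15, 29, 106, 48, 50, 61, 68, 53, 24, 25, 84, 34, 80, 12, 66, 42, 17, 40, 6, 33, 21, 62, 20, 3, 70, 64, 31, 10, 55, 35, 32, 69, 5, 81, 71, 16, 88, 56, 94, 89, 8, 44, 28, 47, 98, 4, 22, 14, 77, 49, 2, 11, 7, 92, 78, 1}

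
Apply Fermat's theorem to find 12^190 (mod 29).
By Fermat: 12^{28} ≡ 1 (mod 29). 190 = 6×28 + 22. So 12^{190} ≡ 12^{22} ≡ 28 (mod 29)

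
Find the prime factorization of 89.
89

Divide by primes starting from smallest:
89 ÷ 89 = 1

89 = 89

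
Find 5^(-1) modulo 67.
27

Using Extended Euclidean Algorithm:
gcd(5, 67) = 1
Bezout coefficients: 5 × 27 + 67 × -2 = 1
So 5 × 27 ≡ 1 (mod 67)
The inverse is 27 mod 67 = 27
Verification: 5 × 27 = 135 = 2 × 67 + 1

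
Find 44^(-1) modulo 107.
90

Using Extended Euclidean Algorithm:
gcd(44, 107) = 1
Bezout coefficients: 44 × -17 + 107 × 7 = 1
So 44 × -17 ≡ 1 (mod 107)
The inverse is -17 mod 107 = 90
Verification: 44 × 90 = 3960 = 37 × 107 + 1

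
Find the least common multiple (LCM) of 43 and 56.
2408

First find GCD(43, 56) using the Euclidean algorithm:
43 = 0 × 56 + 43
56 = 1 × 43 + 13
43 = 3 × 13 + 4
13 = 3 × 4 + 1
4 = 4 × 1 + 0
GCD(43, 56) = 1

LCM formula: LCM(a, b) = (a × b) / GCD(a, b)
LCM(43, 56) = (43 × 56) / 1
LCM(43, 56) = 2408 / 1
LCM(43, 56) = 2408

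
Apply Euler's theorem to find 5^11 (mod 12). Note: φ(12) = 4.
By Euler: 5^{4} ≡ 1 (mod 12) since gcd(5, 12) = 1. 11 = 2×4 + 3. So 5^{11} ≡ 5^{3} ≡ 5 (mod 12)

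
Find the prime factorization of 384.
2^7 × 3

Divide by primes starting from smallest:
384 ÷ 2 = 192
192 ÷ 2 = 96
96 ÷ 2 = 48
48 ÷ 2 = 24
24 ÷ 2 = 12
12 ÷ 2 = 6
6 ÷ 2 = 3
3 ÷ 3 = 1

384 = 2^7 × 3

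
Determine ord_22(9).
Powers of 9 mod 22: 9^1≡9, 9^2≡15, 9^3≡3, 9^4≡5, 9^5≡1. Order = 5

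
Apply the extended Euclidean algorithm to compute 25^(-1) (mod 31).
Extended GCD: 25(5) + 31(-4) = 1. So 25^(-1) ≡ 5 ≡ 5 (mod 31). Verify: 25 × 5 = 125 ≡ 1 (mod 31)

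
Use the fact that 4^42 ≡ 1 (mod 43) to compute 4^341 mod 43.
By Fermat: 4^{42} ≡ 1 (mod 43). 341 ≡ 5 (mod 42). So 4^{341} ≡ 4^{5} ≡ 35 (mod 43)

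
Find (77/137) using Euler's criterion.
(77/137) = 77^{68} mod 137 = 1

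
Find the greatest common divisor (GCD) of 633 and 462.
3

Using the Euclidean algorithm:
633 = 1 × 462 + 171
462 = 2 × 171 + 120
171 = 1 × 120 + 51
120 = 2 × 51 + 18
51 = 2 × 18 + 15
18 = 1 × 15 + 3
15 = 5 × 3 + 0

GCD(633, 462) = 3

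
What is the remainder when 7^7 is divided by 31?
7 = 4 + 2 + 1 (binary 111). Repeated squaring mod 31: 7^1 ≡ 7; 7^2 ≡ 7² = 49 ≡ 18; 7^4 ≡ 18² = 324 ≡ 14. Multiply: 7^7 = 7^4 × 7^2 × 7^1 ≡ 14 × 18 × 7 (mod 31): 14 × 18 = 252 ≡ 4; 4 × 7 = 28 ≡ 28. So 7^7 ≡ 28 (mod 31).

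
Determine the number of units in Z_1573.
1320

Prime factorization: 1573 = 11^2 × 13
Using the formula φ(n) = n × Π(1 - 1/p) for each prime factor p:
φ(1573) = 1573 × (1 - 1/11) × (1 - 1/13)
φ(1573) = 1320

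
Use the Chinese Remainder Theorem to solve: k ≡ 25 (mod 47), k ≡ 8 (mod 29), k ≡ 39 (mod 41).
20047

Using the Chinese Remainder Theorem:
M = product of moduli = 55883
For equation 1: M_1 = 1189, 1189 ≡ 14 (mod 47), inverse of 1189 mod 47 is 37 (check: 14 × 37 = 518 ≡ 1 (mod 47))
For equation 2: M_2 = 1927, 1927 ≡ 13 (mod 29), inverse of 1927 mod 29 is 9 (check: 13 × 9 = 117 ≡ 1 (mod 29))
For equation 3: M_3 = 1363, 1363 ≡ 10 (mod 41), inverse of 1363 mod 41 is 37 (check: 10 × 37 = 370 ≡ 1 (mod 41))
Combine: k ≡ Σ r_i×M_i×(M_i⁻¹ mod m_i) = 25×1189×37 + 8×1927×9 + 39×1363×37 = 1099825 + 138744 + 1966809 = 3205378
3205378 mod 55883 = 20047
k ≡ 20047 (mod 55883)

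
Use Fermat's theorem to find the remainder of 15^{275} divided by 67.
1

By Fermat's Little Theorem, a^(p-1) ≡ 1 (mod p) for prime p and gcd(a, p) = 1
Here p = 67, so 15^66 ≡ 1 (mod 67)
We can reduce the exponent: 275 mod 66 = 11
So 15^275 ≡ 15^11 (mod 67)
Computing: 15^11 mod 67 = 1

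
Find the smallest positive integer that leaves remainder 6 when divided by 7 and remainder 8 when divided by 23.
M = 7 × 23 = 161. M₁ = 23, y₁ ≡ 4 (mod 7). M₂ = 7, y₂ ≡ 10 (mod 23). k = 6×23×4 + 8×7×10 ≡ 146 (mod 161). The smallest positive such number is 146.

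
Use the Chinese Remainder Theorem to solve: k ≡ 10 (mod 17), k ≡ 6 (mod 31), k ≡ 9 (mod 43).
10329

Using the Chinese Remainder Theorem:
M = product of moduli = 22661
For equation 1: M_1 = 1333, 1333 ≡ 7 (mod 17), inverse of 1333 mod 17 is 5 (check: 7 × 5 = 35 ≡ 1 (mod 17))
For equation 2: M_2 = 731, 731 ≡ 18 (mod 31), inverse of 731 mod 31 is 19 (check: 18 × 19 = 342 ≡ 1 (mod 31))
For equation 3: M_3 = 527, 527 ≡ 11 (mod 43), inverse of 527 mod 43 is 4 (check: 11 × 4 = 44 ≡ 1 (mod 43))
Combine: k ≡ Σ r_i×M_i×(M_i⁻¹ mod m_i) = 10×1333×5 + 6×731×19 + 9×527×4 = 66650 + 83334 + 18972 = 168956
168956 mod 22661 = 10329
k ≡ 10329 (mod 22661)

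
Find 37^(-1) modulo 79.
47

Using Extended Euclidean Algorithm:
gcd(37, 79) = 1
Bezout coefficients: 37 × -32 + 79 × 15 = 1
So 37 × -32 ≡ 1 (mod 79)
The inverse is -32 mod 79 = 47
Verification: 37 × 47 = 1739 = 22 × 79 + 1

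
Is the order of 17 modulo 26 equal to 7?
No, the actual order is 6, not 7.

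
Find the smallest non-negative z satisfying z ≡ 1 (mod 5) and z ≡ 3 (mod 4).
M = 5 × 4 = 20. M₁ = 4, y₁ ≡ 4 (mod 5). M₂ = 5, y₂ ≡ 1 (mod 4). z = 1×4×4 + 3×5×1 ≡ 11 (mod 20)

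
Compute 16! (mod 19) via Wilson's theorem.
(18)! = (16)! × (17) × (18) ≡ -1 (mod 19). So (16)! ≡ -1 × [(18)(17)]^(-1) ≡ 9 (mod 19)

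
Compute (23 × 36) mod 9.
0

(23 × 36) = 828
828 mod 9 = 0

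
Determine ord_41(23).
Powers of 23 mod 41: 23^1≡23, 23^2≡37, 23^3≡31, 23^4≡16, 23^5≡40, 23^6≡18, 23^7≡4, 23^8≡10, 23^9≡25, 23^10≡1. Order = 10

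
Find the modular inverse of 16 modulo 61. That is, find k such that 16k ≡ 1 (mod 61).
42

Using Extended Euclidean Algorithm:
gcd(16, 61) = 1
Bezout coefficients: 16 × -19 + 61 × 5 = 1
So 16 × -19 ≡ 1 (mod 61)
The inverse is -19 mod 61 = 42
Verification: 16 × 42 = 672 = 11 × 61 + 1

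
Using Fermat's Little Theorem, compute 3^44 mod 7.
By Fermat: 3^{6} ≡ 1 (mod 7). 44 = 7×6 + 2. So 3^{44} ≡ 3^{2} ≡ 2 (mod 7)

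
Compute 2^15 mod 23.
Using repeated squaring. 15 = 8 + 4 + 2 + 1 (binary 1111). Repeated squaring mod 23: 2^1 ≡ 2; 2^2 ≡ 2² = 4 ≡ 4; 2^4 ≡ 4² = 16 ≡ 16; 2^8 ≡ 16² = 256 ≡ 3. Multiply: 2^15 = 2^8 × 2^4 × 2^2 × 2^1 ≡ 3 × 16 × 4 × 2 (mod 23): 3 × 16 = 48 ≡ 2; 2 × 4 = 8 ≡ 8; 8 × 2 = 16 ≡ 16. So 2^15 ≡ 16 (mod 23).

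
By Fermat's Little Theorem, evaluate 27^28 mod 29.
By Fermat's Little Theorem, 27^{28} ≡ 1 (mod 29) since 29 is prime and gcd(27, 29) = 1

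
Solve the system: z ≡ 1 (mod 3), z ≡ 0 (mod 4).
M = 3 × 4 = 12. M₁ = 4, y₁ ≡ 1 (mod 3). M₂ = 3, y₂ ≡ 3 (mod 4). z = 1×4×1 + 0×3×3 ≡ 4 (mod 12)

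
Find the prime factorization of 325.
5^2 × 13

Divide by primes starting from smallest:
325 ÷ 5 = 65
65 ÷ 5 = 13
13 ÷ 13 = 1

325 = 5^2 × 13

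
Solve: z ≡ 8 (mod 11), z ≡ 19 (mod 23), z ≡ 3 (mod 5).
M = 11 × 23 × 5 = 1265. M₁ = 115, y₁ ≡ 9 (mod 11). M₂ = 55, y₂ ≡ 18 (mod 23). M₃ = 253, y₃ ≡ 2 (mod 5). z = 8×115×9 + 19×55×18 + 3×253×2 ≡ 778 (mod 1265)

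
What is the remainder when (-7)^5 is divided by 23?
(-7) ≡ 16 (mod 23). 5 = 4 + 1 (binary 101). Repeated squaring mod 23: 16^1 ≡ 16; 16^2 ≡ 16² = 256 ≡ 3; 16^4 ≡ 3² = 9 ≡ 9. Multiply: (-7)^5 ≡ 16^4 × 16^1 ≡ 9 × 16 (mod 23): 9 × 16 = 144 ≡ 6. So (-7)^5 ≡ 6 (mod 23).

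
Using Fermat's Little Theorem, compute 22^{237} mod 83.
74

By Fermat's Little Theorem, a^(p-1) ≡ 1 (mod p) for prime p and gcd(a, p) = 1
Here p = 83, so 22^82 ≡ 1 (mod 83)
We can reduce the exponent: 237 mod 82 = 73
So 22^237 ≡ 22^73 (mod 83)
Computing: 22^73 mod 83 = 74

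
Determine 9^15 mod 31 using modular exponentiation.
Using repeated squaring. 15 = 8 + 4 + 2 + 1 (binary 1111). Repeated squaring mod 31: 9^1 ≡ 9; 9^2 ≡ 9² = 81 ≡ 19; 9^4 ≡ 19² = 361 ≡ 20; 9^8 ≡ 20² = 400 ≡ 28. Multiply: 9^15 = 9^8 × 9^4 × 9^2 × 9^1 ≡ 28 × 20 × 19 × 9 (mod 31): 28 × 20 = 560 ≡ 2; 2 × 19 = 38 ≡ 7; 7 × 9 = 63 ≡ 1. So 9^15 ≡ 1 (mod 31).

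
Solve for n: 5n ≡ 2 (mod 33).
7

Since gcd(5, 33) = 1 divides 2, a solution exists.
Multiply both sides by the inverse of 5 mod 33:
  5^(-1) mod 33 = 20
  x ≡ 20 × 2 ≡ 40 ≡ 7 (mod 33)
Verification: 5 × 7 = 35 = 1 × 33 + 2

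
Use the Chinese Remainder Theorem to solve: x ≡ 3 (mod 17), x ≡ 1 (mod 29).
M = 17 × 29 = 493. M₁ = 29, y₁ ≡ 10 (mod 17). M₂ = 17, y₂ ≡ 12 (mod 29). x = 3×29×10 + 1×17×12 ≡ 88 (mod 493)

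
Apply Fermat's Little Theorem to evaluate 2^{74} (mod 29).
13

By Fermat's Little Theorem, a^(p-1) ≡ 1 (mod p) for prime p and gcd(a, p) = 1
Here p = 29, so 2^28 ≡ 1 (mod 29)
We can reduce the exponent: 74 mod 28 = 18
So 2^74 ≡ 2^18 (mod 29)
Computing: 2^18 mod 29 = 13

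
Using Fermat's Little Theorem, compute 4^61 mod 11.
By Fermat: 4^{10} ≡ 1 (mod 11). 61 = 6×10 + 1. So 4^{61} ≡ 4^{1} ≡ 4 (mod 11)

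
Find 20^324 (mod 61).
Using Fermat: 20^{60} ≡ 1 (mod 61). 324 ≡ 24 (mod 60). So 20^{324} ≡ 20^{24} ≡ 58 (mod 61)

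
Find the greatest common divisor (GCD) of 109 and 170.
1

Using the Euclidean algorithm:
109 = 0 × 170 + 109
170 = 1 × 109 + 61
109 = 1 × 61 + 48
61 = 1 × 48 + 13
48 = 3 × 13 + 9
13 = 1 × 9 + 4
9 = 2 × 4 + 1
4 = 4 × 1 + 0

GCD(109, 170) = 1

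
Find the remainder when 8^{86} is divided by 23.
By Fermat: 8^{22} ≡ 1 (mod 23). 86 = 3×22 + 20. So 8^{86} ≡ 8^{20} ≡ 9 (mod 23)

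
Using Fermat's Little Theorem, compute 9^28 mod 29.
By Fermat's Little Theorem, 9^{28} ≡ 1 (mod 29) since 29 is prime and gcd(9, 29) = 1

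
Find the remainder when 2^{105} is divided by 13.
By Fermat: 2^{12} ≡ 1 (mod 13). 105 = 8×12 + 9. So 2^{105} ≡ 2^{9} ≡ 5 (mod 13)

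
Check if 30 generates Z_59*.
p - 1 = 58 has prime divisors 2, 29. Check 30^(58/q) mod 59 for each: 30^(58/2) = 30^29 ≡ 58, 30^(58/29) = 30^2 ≡ 15 (mod 59). None of these is 1, so 30 has order 58 = φ(59), so it is a primitive root mod 59.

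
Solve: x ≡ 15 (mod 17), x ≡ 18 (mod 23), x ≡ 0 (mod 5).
M = 17 × 23 × 5 = 1955. M₁ = 115, y₁ ≡ 4 (mod 17). M₂ = 85, y₂ ≡ 13 (mod 23). M₃ = 391, y₃ ≡ 1 (mod 5). x = 15×115×4 + 18×85×13 + 0×391×1 ≡ 1375 (mod 1955)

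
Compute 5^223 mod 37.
Using Fermat: 5^{36} ≡ 1 (mod 37). 223 ≡ 7 (mod 36). So 5^{223} ≡ 5^{7} ≡ 18 (mod 37)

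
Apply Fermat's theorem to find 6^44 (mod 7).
By Fermat: 6^{6} ≡ 1 (mod 7). 44 = 7×6 + 2. So 6^{44} ≡ 6^{2} ≡ 1 (mod 7)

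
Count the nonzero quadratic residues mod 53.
For prime 53, there are (p-1)/2 = (53-1)/2 = 26 quadratic residues (excluding 0).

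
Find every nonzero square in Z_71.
QRs mod 71: {1, 2, 3, 4, 5, 6, 8, 9, 10, 12, 15, 16, 18, 19, 20, 24, 25, 27, 29, 30, 32, 36, 37, 38, 40, 43, 45, 48, 49, 50, 54, 57, 58, 60, 64}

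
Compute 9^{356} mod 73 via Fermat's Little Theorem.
8

By Fermat's Little Theorem, a^(p-1) ≡ 1 (mod p) for prime p and gcd(a, p) = 1
Here p = 73, so 9^72 ≡ 1 (mod 73)
We can reduce the exponent: 356 mod 72 = 68
So 9^356 ≡ 9^68 (mod 73)
Computing: 9^68 mod 73 = 8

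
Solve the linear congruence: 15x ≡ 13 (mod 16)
3

Since gcd(15, 16) = 1 divides 13, a solution exists.
Multiply both sides by the inverse of 15 mod 16:
  15^(-1) mod 16 = 15
  x ≡ 15 × 13 ≡ 195 ≡ 3 (mod 16)
Verification: 15 × 3 = 45 = 2 × 16 + 13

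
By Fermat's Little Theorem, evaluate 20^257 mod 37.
By Fermat: 20^{36} ≡ 1 (mod 37). 257 = 7×36 + 5. So 20^{257} ≡ 20^{5} ≡ 18 (mod 37)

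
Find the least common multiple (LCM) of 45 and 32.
1440

First find GCD(45, 32) using the Euclidean algorithm:
45 = 1 × 32 + 13
32 = 2 × 13 + 6
13 = 2 × 6 + 1
6 = 6 × 1 + 0
GCD(45, 32) = 1

LCM formula: LCM(a, b) = (a × b) / GCD(a, b)
LCM(45, 32) = (45 × 32) / 1
LCM(45, 32) = 1440 / 1
LCM(45, 32) = 1440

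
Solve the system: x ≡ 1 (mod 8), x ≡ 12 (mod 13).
M = 8 × 13 = 104. M₁ = 13, y₁ ≡ 5 (mod 8). M₂ = 8, y₂ ≡ 5 (mod 13). x = 1×13×5 + 12×8×5 ≡ 25 (mod 104)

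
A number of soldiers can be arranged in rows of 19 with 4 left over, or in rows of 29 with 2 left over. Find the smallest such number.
M = 19 × 29 = 551. M₁ = 29, y₁ ≡ 2 (mod 19). M₂ = 19, y₂ ≡ 26 (mod 29). m = 4×29×2 + 2×19×26 ≡ 118 (mod 551). The smallest positive such number is 118.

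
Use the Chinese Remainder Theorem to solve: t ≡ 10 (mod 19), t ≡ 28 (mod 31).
M = 19 × 31 = 589. M₁ = 31, y₁ ≡ 8 (mod 19). M₂ = 19, y₂ ≡ 18 (mod 31). t = 10×31×8 + 28×19×18 ≡ 276 (mod 589)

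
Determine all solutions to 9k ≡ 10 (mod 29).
14

Since gcd(9, 29) = 1 divides 10, a solution exists.
Multiply both sides by the inverse of 9 mod 29:
  9^(-1) mod 29 = 13
  x ≡ 13 × 10 ≡ 130 ≡ 14 (mod 29)
Verification: 9 × 14 = 126 = 4 × 29 + 10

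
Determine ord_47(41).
Powers of 41 mod 47: 41^1≡41, 41^2≡36, 41^3≡19, 41^4≡27, 41^5≡26, 41^6≡32, 41^7≡43, 41^8≡24, 41^9≡44, 41^10≡18, 41^11≡33, 41^12≡37, 41^13≡13, 41^14≡16, 41^15≡45, 41^16≡12, 41^17≡22, 41^18≡9, 41^19≡40, 41^20≡42, 41^21≡30, 41^22≡8, 41^23≡46, 41^24≡6, 41^25≡11, 41^26≡28, 41^27≡20, 41^28≡21, 41^29≡15, 41^30≡4, 41^31≡23, 41^32≡3, 41^33≡29, 41^34≡14, 41^35≡10, 41^36≡34, 41^37≡31, 41^38≡2, 41^39≡35, 41^40≡25, 41^41≡38, 41^42≡7, 41^43≡5, 41^44≡17, 41^45≡39, 41^46≡1. Order = 46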